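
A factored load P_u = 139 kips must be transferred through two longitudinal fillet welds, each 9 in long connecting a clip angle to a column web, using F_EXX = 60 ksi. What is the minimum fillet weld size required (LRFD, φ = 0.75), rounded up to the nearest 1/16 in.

w = 7/16 in

Total weld length L = 18 in.
Required throat t_e = P_u / (φ × 0.6 F_EXX × L) = 139 / (0.75 × 0.6 × 60 × 18) = 0.286 in.
Required leg w = t_e / 0.707 = 0.4045 in → use 7/16 in.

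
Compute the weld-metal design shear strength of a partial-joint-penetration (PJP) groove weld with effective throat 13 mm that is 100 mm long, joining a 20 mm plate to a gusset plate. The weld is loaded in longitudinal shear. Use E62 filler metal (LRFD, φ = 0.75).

φR_n ≈ 363 kN

E62XX → F_EXX = 620 MPa.
Effective throat (given) t_e = 13 mm.
A_we = 13 × 100 = 1300 mm².
F_nw = 0.6 F_EXX = 372 MPa.
φR_n = 0.75 × 372 × 1300 × 10⁻³ = 362.7 kN.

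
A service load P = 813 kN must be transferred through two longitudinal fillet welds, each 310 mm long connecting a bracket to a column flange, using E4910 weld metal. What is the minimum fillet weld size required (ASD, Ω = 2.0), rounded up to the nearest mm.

w = 13 mm

E49XX → F_EXX = 490 MPa.
Total weld length L = 620 mm.
Required throat t_e = P × Ω / (0.6 F_EXX × L) = 813 × 2.0 / (0.6 × 490 × 620 × 10⁻³) = 8.92 mm.
Required leg w = t_e / 0.707 = 12.62 mm → use 13 mm.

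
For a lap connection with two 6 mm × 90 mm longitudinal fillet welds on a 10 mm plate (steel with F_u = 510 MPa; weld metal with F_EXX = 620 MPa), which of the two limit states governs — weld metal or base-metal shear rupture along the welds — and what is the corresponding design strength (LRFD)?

φR_n ≈ 213 kN (weld metal governs)

t_e = 0.707 × 6 = 4.242 mm; L = 180 mm.
Weld metal: φR_n = 0.75 × 0.6 × 620 × 4.242 × 180 × 10⁻³ = 213 kN.
Base metal (shear rupture): φR_n = 0.75 × 0.6 × 510 × 10 × 180 × 10⁻³ = 413.1 kN.
Governing: weld metal.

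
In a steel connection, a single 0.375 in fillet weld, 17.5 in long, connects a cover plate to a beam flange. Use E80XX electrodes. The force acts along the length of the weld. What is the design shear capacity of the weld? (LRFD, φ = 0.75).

E80XX → F_EXX = 80 ksi.
Effective throat t_e = 0.707 × 0.375 = 0.2651 in.
Total length L = 17.5 in; A_we = 0.2651 × 17.5 = 4.64 in².
F_nw = 0.6 F_EXX = 0.6 × 80 = 48 ksi.
φR_n = 0.75 × 48 × 4.64 = 167 kips.

φR_n ≈ 167 kips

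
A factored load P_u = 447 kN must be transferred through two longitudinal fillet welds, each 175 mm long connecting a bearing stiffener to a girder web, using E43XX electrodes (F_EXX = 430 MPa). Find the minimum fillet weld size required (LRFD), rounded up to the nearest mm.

w = 10 mm

Total weld length L = 350 mm.
Required throat t_e = P_u / (φ × 0.6 F_EXX × L) = 447 / (0.75 × 0.6 × 430 × 350 × 10⁻³) = 6.6 mm.
Required leg w = t_e / 0.707 = 9.336 mm → use 10 mm.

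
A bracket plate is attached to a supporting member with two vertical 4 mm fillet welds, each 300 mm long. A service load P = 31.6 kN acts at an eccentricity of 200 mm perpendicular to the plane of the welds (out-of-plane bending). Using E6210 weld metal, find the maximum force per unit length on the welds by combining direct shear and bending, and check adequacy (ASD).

f_max ≈ 217 N/mm; adequate

E62XX → F_EXX = 620 MPa.
L_w = 2 × 300 = 600 mm; section modulus (unit throat) S = 2 × L²/6 = 30000 mm².
Direct shear f_v = P/L_w = 31.6×10³/600 = 52.67 N/mm.
Moment M = P × e = 31.6×10³ × 200 = 6320000 N·mm; bending f_b = M/S = 210.7 N/mm.
f_max = √(f_v² + f_b²) = √(52.67² + 210.7²) = 217.2 N/mm.
r_n/Ω = (1/2.0) × 0.6 × 620 × (0.707 × 4) = 526 N/mm → adequate.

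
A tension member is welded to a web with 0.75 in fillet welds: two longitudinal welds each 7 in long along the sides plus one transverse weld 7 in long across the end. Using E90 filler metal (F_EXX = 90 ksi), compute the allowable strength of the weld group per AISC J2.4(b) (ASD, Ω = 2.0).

t_e = 0.707 × 0.75 = 0.5302 in.
R_nwl = 0.6 × 90 × 0.5302 × 14 = 400.9 kip (longitudinal, 2 welds).
R_nwt = 0.6 × 90 × 0.5302 × 7 = 200.4 kip (transverse, base value).
(i) R_nwl + R_nwt = 601.3 kip; (ii) 0.85 R_nwl + 1.5 R_nwt = 641.4 kip.
R_n = max = 641.4 kip [governs: (ii)]; R_n/Ω = 320.7 kip.

R_n/Ω ≈ 321 kip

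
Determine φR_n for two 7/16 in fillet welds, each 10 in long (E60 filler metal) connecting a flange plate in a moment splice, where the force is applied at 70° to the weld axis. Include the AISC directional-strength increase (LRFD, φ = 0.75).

φR_n ≈ 243 kips

E60XX → F_EXX = 60 ksi.
t_e = 0.707 × 0.4375 = 0.3093 in; A_we = 0.3093 × 20 = 6.186 in².
Directional factor: 1.0 + 0.5 sin^1.5(70°) = 1.455.
F_nw = 0.6 × 60 × 1.455 = 52.4 ksi.
φR_n = 0.75 × 52.4 × 6.186 = 243.1 kips.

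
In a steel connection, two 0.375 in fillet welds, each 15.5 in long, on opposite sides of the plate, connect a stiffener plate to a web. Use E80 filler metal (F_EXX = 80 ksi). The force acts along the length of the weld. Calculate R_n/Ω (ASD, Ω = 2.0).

R_n/Ω ≈ 197 kips

Effective throat t_e = 0.707 × 0.375 = 0.2651 in.
Total length L = 31 in; A_we = 0.2651 × 31 = 8.219 in².
F_nw = 0.6 F_EXX = 0.6 × 80 = 48 ksi.
R_n = 48 × 8.219 = 394.5 kips; R_n/Ω = 394.5/2.0 = 197.3 kips.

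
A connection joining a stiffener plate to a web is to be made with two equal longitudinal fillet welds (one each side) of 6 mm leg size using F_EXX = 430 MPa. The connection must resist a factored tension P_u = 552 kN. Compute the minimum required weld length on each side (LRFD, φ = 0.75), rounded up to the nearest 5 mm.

Throat t_e = 0.707 × 6 = 4.242 mm.
φr_n = 0.75 × 0.6 × 430 × 4.242 × 10⁻³ = 0.8208 kN/mm.
L_req = P_u / φr_n = 552 / 0.8208 = 672.5 mm total.
Per side: 672.5 / 2 = 336.2 mm.
Round up → use L = 340 mm on each side.

L = 340 mm on each side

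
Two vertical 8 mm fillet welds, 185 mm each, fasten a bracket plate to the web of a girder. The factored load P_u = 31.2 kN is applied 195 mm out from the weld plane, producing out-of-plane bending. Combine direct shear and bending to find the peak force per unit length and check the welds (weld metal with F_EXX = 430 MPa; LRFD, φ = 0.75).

f_max ≈ 540 N/mm; adequate

L_w = 2 × 185 = 370 mm; section modulus (unit throat) S = 2 × L²/6 = 11410 mm².
Direct shear f_v = P/L_w = 31.2×10³/370 = 84.32 N/mm.
Moment M = P × e = 31.2×10³ × 195 = 6084000 N·mm; bending f_b = M/S = 533.3 N/mm.
f_max = √(f_v² + f_b²) = √(84.32² + 533.3²) = 539.9 N/mm.
φr_n = 0.75 × 0.6 × 430 × (0.707 × 8) = 1094 N/mm → adequate.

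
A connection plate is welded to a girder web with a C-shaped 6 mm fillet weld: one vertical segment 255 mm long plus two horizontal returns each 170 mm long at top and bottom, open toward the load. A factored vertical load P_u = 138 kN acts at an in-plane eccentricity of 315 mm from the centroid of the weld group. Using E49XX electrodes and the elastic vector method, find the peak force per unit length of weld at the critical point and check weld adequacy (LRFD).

f_max ≈ 1050 N/mm; NOT adequate

E49XX → F_EXX = 490 MPa.
Total weld length L_w = 595 mm. Treat welds as unit-width lines.
Centroid: x̄ = 2×170×85 / 595 = 48.57 mm from the vertical weld.
Polar moment about centroid: J = I_x + I_y = [255³/12 + 2×170×127.5²] + [255×48.57² + 2(170³/12 + 170×36.43²)] = 8781000 mm³.
Direct shear f_v = P/L_w = 138×10³ / 595 = 231.9 N/mm (vertical).
Torsion M = P·e = 138×10³ × 315 = 43470000 N·mm.
Critical point at (x, y) = (121.4, 127.5) from centroid. f_tx = M·y/J = 631.2 N/mm; f_ty = M·x/J = 601.2 N/mm.
Resultant f_max = √[f_tx² + (f_v + f_ty)²] = √[631.2² + (231.9 + 601.2)²] = 1045 N/mm.
Capacity per unit length: φr_n = 0.75 × 0.6 × 490 × (0.707 × 6) = 935.4 N/mm.
1045 > 935.4 → NOT adequate.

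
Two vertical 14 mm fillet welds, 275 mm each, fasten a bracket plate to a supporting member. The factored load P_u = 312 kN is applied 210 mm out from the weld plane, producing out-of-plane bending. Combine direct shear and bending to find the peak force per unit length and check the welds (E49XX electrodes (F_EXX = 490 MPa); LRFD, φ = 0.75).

L_w = 2 × 275 = 550 mm; section modulus (unit throat) S = 2 × L²/6 = 25210 mm².
Direct shear f_v = P/L_w = 312×10³/550 = 567.3 N/mm.
Moment M = P × e = 312×10³ × 210 = 65520000 N·mm; bending f_b = M/S = 2599 N/mm.
f_max = √(f_v² + f_b²) = √(567.3² + 2599²) = 2660 N/mm.
φr_n = 0.75 × 0.6 × 490 × (0.707 × 14) = 2183 N/mm → NOT adequate.

f_max ≈ 2660 N/mm; NOT adequate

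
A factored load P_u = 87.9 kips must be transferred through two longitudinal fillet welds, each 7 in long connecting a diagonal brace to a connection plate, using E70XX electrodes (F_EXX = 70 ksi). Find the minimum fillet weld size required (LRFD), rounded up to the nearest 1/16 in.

w = 5/16 in

Total weld length L = 14 in.
Required throat t_e = P_u / (φ × 0.6 F_EXX × L) = 87.9 / (0.75 × 0.6 × 70 × 14) = 0.1993 in.
Required leg w = t_e / 0.707 = 0.2819 in → use 5/16 in.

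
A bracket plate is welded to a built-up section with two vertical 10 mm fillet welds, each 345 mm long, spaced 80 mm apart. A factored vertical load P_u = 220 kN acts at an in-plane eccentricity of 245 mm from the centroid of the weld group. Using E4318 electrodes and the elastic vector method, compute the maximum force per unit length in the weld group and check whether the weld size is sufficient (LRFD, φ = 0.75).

f_max ≈ 1310 N/mm; adequate

E43XX → F_EXX = 430 MPa.
Total weld length L_w = 690 mm. Treat welds as unit-width lines.
Polar moment about centroid: J = 2[d³/12 + d(b/2)²] = 2[345³/12 + 345×40²] = 7948000 mm³.
Direct shear f_v = P/L_w = 220×10³ / 690 = 318.8 N/mm (vertical).
Torsion M = P·e = 220×10³ × 245 = 53900000 N·mm.
Critical point at (x, y) = (40, 172.5) from centroid. f_tx = M·y/J = 1170 N/mm; f_ty = M·x/J = 271.3 N/mm.
Resultant f_max = √[f_tx² + (f_v + f_ty)²] = √[1170² + (318.8 + 271.3)²] = 1310 N/mm.
Capacity per unit length: φr_n = 0.75 × 0.6 × 430 × (0.707 × 10) = 1368 N/mm.
1310 ≤ 1368 → adequate.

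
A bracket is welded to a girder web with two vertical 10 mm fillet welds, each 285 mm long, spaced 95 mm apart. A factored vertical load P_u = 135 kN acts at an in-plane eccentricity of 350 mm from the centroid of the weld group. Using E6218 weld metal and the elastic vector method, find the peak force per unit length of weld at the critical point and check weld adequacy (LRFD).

f_max ≈ 1470 N/mm; adequate

E62XX → F_EXX = 620 MPa.
Total weld length L_w = 570 mm. Treat welds as unit-width lines.
Polar moment about centroid: J = 2[d³/12 + d(b/2)²] = 2[285³/12 + 285×47.5²] = 5144000 mm³.
Direct shear f_v = P/L_w = 135×10³ / 570 = 236.8 N/mm (vertical).
Torsion M = P·e = 135×10³ × 350 = 47250000 N·mm.
Critical point at (x, y) = (47.5, 142.5) from centroid. f_tx = M·y/J = 1309 N/mm; f_ty = M·x/J = 436.3 N/mm.
Resultant f_max = √[f_tx² + (f_v + f_ty)²] = √[1309² + (236.8 + 436.3)²] = 1472 N/mm.
Capacity per unit length: φr_n = 0.75 × 0.6 × 620 × (0.707 × 10) = 1973 N/mm.
1472 ≤ 1973 → adequate.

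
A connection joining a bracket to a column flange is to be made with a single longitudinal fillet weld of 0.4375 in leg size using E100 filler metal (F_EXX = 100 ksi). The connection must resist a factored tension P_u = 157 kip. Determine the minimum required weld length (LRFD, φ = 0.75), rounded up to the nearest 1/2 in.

Throat t_e = 0.707 × 0.4375 = 0.3093 in.
φr_n = 0.75 × 0.6 × 100 × 0.3093 = 13.92 kip/in.
L_req = P_u / φr_n = 157 / 13.92 = 11.28 in total.
Round up → use L = 11.5 in.

L = 11.5 in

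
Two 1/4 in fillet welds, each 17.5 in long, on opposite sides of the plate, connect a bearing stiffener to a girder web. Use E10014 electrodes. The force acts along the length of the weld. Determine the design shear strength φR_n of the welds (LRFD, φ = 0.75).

E100XX → F_EXX = 100 ksi.
Effective throat t_e = 0.707 × 0.25 = 0.1767 in.
Total length L = 35 in; A_we = 0.1767 × 35 = 6.186 in².
F_nw = 0.6 F_EXX = 0.6 × 100 = 60 ksi.
φR_n = 0.75 × 60 × 6.186 = 278.4 kip.

φR_n ≈ 278 kip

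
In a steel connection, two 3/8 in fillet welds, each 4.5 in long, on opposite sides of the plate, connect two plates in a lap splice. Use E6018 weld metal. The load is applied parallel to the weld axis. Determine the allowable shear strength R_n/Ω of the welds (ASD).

R_n/Ω ≈ 43 kip

E60XX → F_EXX = 60 ksi.
Effective throat t_e = 0.707 × 0.375 = 0.2651 in.
Total length L = 9 in; A_we = 0.2651 × 9 = 2.386 in².
F_nw = 0.6 F_EXX = 0.6 × 60 = 36 ksi.
R_n = 36 × 2.386 = 85.9 kip; R_n/Ω = 85.9/2.0 = 42.95 kip.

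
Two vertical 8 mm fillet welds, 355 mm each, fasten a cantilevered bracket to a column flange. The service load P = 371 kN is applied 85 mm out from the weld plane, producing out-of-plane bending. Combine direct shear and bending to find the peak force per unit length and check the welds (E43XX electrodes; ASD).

f_max ≈ 915 N/mm; NOT adequate

E43XX → F_EXX = 430 MPa.
L_w = 2 × 355 = 710 mm; section modulus (unit throat) S = 2 × L²/6 = 42010 mm².
Direct shear f_v = P/L_w = 371×10³/710 = 522.5 N/mm.
Moment M = P × e = 371×10³ × 85 = 31535000 N·mm; bending f_b = M/S = 750.7 N/mm.
f_max = √(f_v² + f_b²) = √(522.5² + 750.7²) = 914.6 N/mm.
r_n/Ω = (1/2.0) × 0.6 × 430 × (0.707 × 8) = 729.6 N/mm → NOT adequate.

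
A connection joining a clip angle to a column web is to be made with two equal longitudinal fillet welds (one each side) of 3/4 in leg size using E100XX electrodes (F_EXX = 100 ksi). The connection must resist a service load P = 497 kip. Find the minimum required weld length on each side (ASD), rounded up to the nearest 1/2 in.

Throat t_e = 0.707 × 0.75 = 0.5302 in.
r_n/Ω = (0.6 × 100 × 0.5302) / 2.0 = 15.91 kip/in.
L_req = P / (r_n/Ω) = 497 / 15.91 = 31.24 in total.
Per side: 31.24 / 2 = 15.62 in.
Round up → use L = 16 in on each side.

L = 16 in on each side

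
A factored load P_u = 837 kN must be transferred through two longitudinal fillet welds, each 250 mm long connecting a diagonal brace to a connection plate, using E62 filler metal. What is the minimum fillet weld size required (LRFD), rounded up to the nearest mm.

E62XX → F_EXX = 620 MPa.
Total weld length L = 500 mm.
Required throat t_e = P_u / (φ × 0.6 F_EXX × L) = 837 / (0.75 × 0.6 × 620 × 500 × 10⁻³) = 6 mm.
Required leg w = t_e / 0.707 = 8.487 mm → use 9 mm.

w = 9 mm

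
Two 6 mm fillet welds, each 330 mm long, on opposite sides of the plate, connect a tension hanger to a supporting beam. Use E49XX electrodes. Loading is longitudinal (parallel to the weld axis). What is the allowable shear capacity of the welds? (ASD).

R_n/Ω ≈ 412 kN

E49XX → F_EXX = 490 MPa.
Effective throat t_e = 0.707 × 6 = 4.242 mm.
Total length L = 660 mm; A_we = 4.242 × 660 = 2800 mm².
F_nw = 0.6 F_EXX = 0.6 × 490 = 294 MPa.
R_n = 294 × 2800 × 10⁻³ = 823.1 kN; R_n/Ω = 823.1/2.0 = 411.6 kN.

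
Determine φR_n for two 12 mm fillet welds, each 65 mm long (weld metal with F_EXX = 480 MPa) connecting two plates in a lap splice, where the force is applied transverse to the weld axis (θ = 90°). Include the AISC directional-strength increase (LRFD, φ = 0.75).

t_e = 0.707 × 12 = 8.484 mm; A_we = 8.484 × 130 = 1103 mm².
Directional factor: 1.0 + 0.5 sin^1.5(90°) = 1.5.
F_nw = 0.6 × 480 × 1.5 = 432 MPa.
φR_n = 0.75 × 432 × 1103 × 10⁻³ = 357.3 kN.

φR_n ≈ 357 kN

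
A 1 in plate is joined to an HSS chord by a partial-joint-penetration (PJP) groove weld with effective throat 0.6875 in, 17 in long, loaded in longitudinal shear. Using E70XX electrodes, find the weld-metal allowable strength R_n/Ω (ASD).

E70XX → F_EXX = 70 ksi.
Effective throat (given) t_e = 0.6875 in.
A_we = 0.6875 × 17 = 11.69 in².
F_nw = 0.6 F_EXX = 42 ksi.
R_n/Ω = (42 × 11.69) / 2.0 = 245.4 kips.

R_n/Ω ≈ 245 kips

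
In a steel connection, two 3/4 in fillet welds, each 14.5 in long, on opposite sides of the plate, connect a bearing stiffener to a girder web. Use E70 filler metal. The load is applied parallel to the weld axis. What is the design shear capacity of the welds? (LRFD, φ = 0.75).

φR_n ≈ 484 kips

E70XX → F_EXX = 70 ksi.
Effective throat t_e = 0.707 × 0.75 = 0.5302 in.
Total length L = 29 in; A_we = 0.5302 × 29 = 15.38 in².
F_nw = 0.6 F_EXX = 0.6 × 70 = 42 ksi.
φR_n = 0.75 × 42 × 15.38 = 484.4 kips.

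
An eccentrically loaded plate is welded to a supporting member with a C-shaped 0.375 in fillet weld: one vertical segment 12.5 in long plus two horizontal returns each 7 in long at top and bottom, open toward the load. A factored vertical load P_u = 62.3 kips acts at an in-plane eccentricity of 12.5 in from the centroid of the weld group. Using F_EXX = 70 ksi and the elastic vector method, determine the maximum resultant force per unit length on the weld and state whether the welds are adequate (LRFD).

Total weld length L_w = 26.5 in. Treat welds as unit-width lines.
Centroid: x̄ = 2×7×3.5 / 26.5 = 1.849 in from the vertical weld.
Polar moment about centroid: J = I_x + I_y = [12.5³/12 + 2×7×6.25²] + [12.5×1.849² + 2(7³/12 + 7×1.651²)] = 847.7 in³.
Direct shear f_v = P/L_w = 62.3 / 26.5 = 2.351 kip/in (vertical).
Torsion M = P·e = 62.3 × 12.5 = 778.75 kip·in.
Critical point at (x, y) = (5.151, 6.25) from centroid. f_tx = M·y/J = 5.742 kip/in; f_ty = M·x/J = 4.732 kip/in.
Resultant f_max = √[f_tx² + (f_v + f_ty)²] = √[5.742² + (2.351 + 4.732)²] = 9.118 kip/in.
Capacity per unit length: φr_n = 0.75 × 0.6 × 70 × (0.707 × 0.375) = 8.351 kip/in.
9.118 > 8.351 → NOT adequate.

f_max ≈ 9.12 kip/in; NOT adequate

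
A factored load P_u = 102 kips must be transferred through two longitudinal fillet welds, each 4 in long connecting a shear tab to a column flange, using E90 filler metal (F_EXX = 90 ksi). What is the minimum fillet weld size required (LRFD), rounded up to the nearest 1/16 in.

Total weld length L = 8 in.
Required throat t_e = P_u / (φ × 0.6 F_EXX × L) = 102 / (0.75 × 0.6 × 90 × 8) = 0.3148 in.
Required leg w = t_e / 0.707 = 0.4453 in → use 1/2 in.

w = 1/2 in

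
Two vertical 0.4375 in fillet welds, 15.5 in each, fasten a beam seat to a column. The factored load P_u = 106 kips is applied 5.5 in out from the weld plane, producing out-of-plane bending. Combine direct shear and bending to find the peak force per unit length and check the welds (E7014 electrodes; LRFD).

E70XX → F_EXX = 70 ksi.
L_w = 2 × 15.5 = 31 in; section modulus (unit throat) S = 2 × L²/6 = 80.08 in².
Direct shear f_v = P/L_w = 106/31 = 3.419 kip/in.
Moment M = P × e = 106 × 5.5 = 583 kip·in; bending f_b = M/S = 7.28 kip/in.
f_max = √(f_v² + f_b²) = √(3.419² + 7.28²) = 8.043 kip/in.
φr_n = 0.75 × 0.6 × 70 × (0.707 × 0.4375) = 9.743 kip/in → adequate.

f_max ≈ 8.04 kip/in; adequate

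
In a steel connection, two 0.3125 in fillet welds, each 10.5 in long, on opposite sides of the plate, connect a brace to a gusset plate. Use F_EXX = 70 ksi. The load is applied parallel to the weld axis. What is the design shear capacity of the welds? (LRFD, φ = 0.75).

φR_n ≈ 146 kips

Effective throat t_e = 0.707 × 0.3125 = 0.2209 in.
Total length L = 21 in; A_we = 0.2209 × 21 = 4.64 in².
F_nw = 0.6 F_EXX = 0.6 × 70 = 42 ksi.
φR_n = 0.75 × 42 × 4.64 = 146.2 kips.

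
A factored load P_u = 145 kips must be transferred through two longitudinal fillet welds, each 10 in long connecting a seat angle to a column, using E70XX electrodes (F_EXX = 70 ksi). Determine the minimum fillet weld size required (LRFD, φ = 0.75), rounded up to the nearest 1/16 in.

Total weld length L = 20 in.
Required throat t_e = P_u / (φ × 0.6 F_EXX × L) = 145 / (0.75 × 0.6 × 70 × 20) = 0.2302 in.
Required leg w = t_e / 0.707 = 0.3255 in → use 3/8 in.

w = 3/8 in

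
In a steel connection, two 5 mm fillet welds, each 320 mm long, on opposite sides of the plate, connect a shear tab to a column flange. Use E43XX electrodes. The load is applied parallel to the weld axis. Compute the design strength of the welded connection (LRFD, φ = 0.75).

E43XX → F_EXX = 430 MPa.
Effective throat t_e = 0.707 × 5 = 3.535 mm.
Total length L = 640 mm; A_we = 3.535 × 640 = 2262 mm².
F_nw = 0.6 F_EXX = 0.6 × 430 = 258 MPa.
φR_n = 0.75 × 258 × 2262 × 10⁻³ = 437.8 kN.

φR_n ≈ 438 kN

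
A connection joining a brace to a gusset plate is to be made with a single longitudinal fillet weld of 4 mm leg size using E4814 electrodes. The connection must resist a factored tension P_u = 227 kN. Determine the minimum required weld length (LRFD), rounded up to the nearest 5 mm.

E48XX → F_EXX = 480 MPa.
Throat t_e = 0.707 × 4 = 2.828 mm.
φr_n = 0.75 × 0.6 × 480 × 2.828 × 10⁻³ = 0.6108 kN/mm.
L_req = P_u / φr_n = 227 / 0.6108 = 371.6 mm total.
Round up → use L = 375 mm.

L = 375 mm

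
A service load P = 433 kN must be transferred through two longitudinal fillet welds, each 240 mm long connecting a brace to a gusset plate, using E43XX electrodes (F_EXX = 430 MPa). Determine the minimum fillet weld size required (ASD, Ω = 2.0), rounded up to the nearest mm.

w = 10 mm

Total weld length L = 480 mm.
Required throat t_e = P × Ω / (0.6 F_EXX × L) = 433 × 2.0 / (0.6 × 430 × 480 × 10⁻³) = 6.993 mm.
Required leg w = t_e / 0.707 = 9.891 mm → use 10 mm.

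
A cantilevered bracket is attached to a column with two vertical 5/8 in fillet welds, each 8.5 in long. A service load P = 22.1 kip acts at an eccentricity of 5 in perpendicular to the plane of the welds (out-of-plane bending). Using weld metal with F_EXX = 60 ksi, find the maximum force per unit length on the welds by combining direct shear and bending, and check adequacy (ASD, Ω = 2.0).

L_w = 2 × 8.5 = 17 in; section modulus (unit throat) S = 2 × L²/6 = 24.08 in².
Direct shear f_v = P/L_w = 22.1/17 = 1.3 kip/in.
Moment M = P × e = 22.1 × 5 = 110.5 kip·in; bending f_b = M/S = 4.588 kip/in.
f_max = √(f_v² + f_b²) = √(1.3² + 4.588²) = 4.769 kip/in.
r_n/Ω = (1/2.0) × 0.6 × 60 × (0.707 × 0.625) = 7.954 kip/in → adequate.

f_max ≈ 4.77 kip/in; adequate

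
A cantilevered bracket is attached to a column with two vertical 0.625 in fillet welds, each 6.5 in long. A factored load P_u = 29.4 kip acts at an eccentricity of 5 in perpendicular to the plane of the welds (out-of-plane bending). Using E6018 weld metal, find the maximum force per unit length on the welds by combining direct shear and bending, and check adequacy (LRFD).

f_max ≈ 10.7 kip/in; adequate

E60XX → F_EXX = 60 ksi.
L_w = 2 × 6.5 = 13 in; section modulus (unit throat) S = 2 × L²/6 = 14.08 in².
Direct shear f_v = P/L_w = 29.4/13 = 2.262 kip/in.
Moment M = P × e = 29.4 × 5 = 147 kip·in; bending f_b = M/S = 10.44 kip/in.
f_max = √(f_v² + f_b²) = √(2.262² + 10.44²) = 10.68 kip/in.
φr_n = 0.75 × 0.6 × 60 × (0.707 × 0.625) = 11.93 kip/in → adequate.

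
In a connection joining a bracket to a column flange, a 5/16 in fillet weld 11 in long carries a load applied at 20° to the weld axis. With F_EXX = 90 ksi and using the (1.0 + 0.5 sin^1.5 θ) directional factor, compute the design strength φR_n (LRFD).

t_e = 0.707 × 0.3125 = 0.2209 in; A_we = 0.2209 × 11 = 2.43 in².
Directional factor: 1.0 + 0.5 sin^1.5(20°) = 1.1.
F_nw = 0.6 × 90 × 1.1 = 59.4 ksi.
φR_n = 0.75 × 59.4 × 2.43 = 108.3 kip.

φR_n ≈ 108 kip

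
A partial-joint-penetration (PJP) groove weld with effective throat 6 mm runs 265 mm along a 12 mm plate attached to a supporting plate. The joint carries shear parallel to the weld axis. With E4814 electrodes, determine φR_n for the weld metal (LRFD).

E48XX → F_EXX = 480 MPa.
Effective throat (given) t_e = 6 mm.
A_we = 6 × 265 = 1590 mm².
F_nw = 0.6 F_EXX = 288 MPa.
φR_n = 0.75 × 288 × 1590 × 10⁻³ = 343.4 kN.

φR_n ≈ 343 kN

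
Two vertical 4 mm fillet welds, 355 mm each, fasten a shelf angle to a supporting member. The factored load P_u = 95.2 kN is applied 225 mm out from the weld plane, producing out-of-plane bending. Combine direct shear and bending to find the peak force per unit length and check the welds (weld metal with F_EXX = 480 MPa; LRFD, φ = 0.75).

f_max ≈ 527 N/mm; adequate

L_w = 2 × 355 = 710 mm; section modulus (unit throat) S = 2 × L²/6 = 42010 mm².
Direct shear f_v = P/L_w = 95.2×10³/710 = 134.1 N/mm.
Moment M = P × e = 95.2×10³ × 225 = 21420000 N·mm; bending f_b = M/S = 509.9 N/mm.
f_max = √(f_v² + f_b²) = √(134.1² + 509.9²) = 527.2 N/mm.
φr_n = 0.75 × 0.6 × 480 × (0.707 × 4) = 610.8 N/mm → adequate.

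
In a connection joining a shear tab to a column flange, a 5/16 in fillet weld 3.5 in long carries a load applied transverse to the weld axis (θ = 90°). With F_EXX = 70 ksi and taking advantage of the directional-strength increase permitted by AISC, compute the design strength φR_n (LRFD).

φR_n ≈ 36.5 kip

t_e = 0.707 × 0.3125 = 0.2209 in; A_we = 0.2209 × 3.5 = 0.7733 in².
Directional factor: 1.0 + 0.5 sin^1.5(90°) = 1.5.
F_nw = 0.6 × 70 × 1.5 = 63 ksi.
φR_n = 0.75 × 63 × 0.7733 = 36.54 kip.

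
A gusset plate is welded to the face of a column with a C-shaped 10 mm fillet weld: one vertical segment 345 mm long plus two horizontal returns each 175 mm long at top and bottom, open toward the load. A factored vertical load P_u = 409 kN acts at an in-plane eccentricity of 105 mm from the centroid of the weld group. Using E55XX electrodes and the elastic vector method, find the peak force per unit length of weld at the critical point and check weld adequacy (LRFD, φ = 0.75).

E55XX → F_EXX = 550 MPa.
Total weld length L_w = 695 mm. Treat welds as unit-width lines.
Centroid: x̄ = 2×175×87.5 / 695 = 44.06 mm from the vertical weld.
Polar moment about centroid: J = I_x + I_y = [345³/12 + 2×175×172.5²] + [345×44.06² + 2(175³/12 + 175×43.44²)] = 16060000 mm³.
Direct shear f_v = P/L_w = 409×10³ / 695 = 588.5 N/mm (vertical).
Torsion M = P·e = 409×10³ × 105 = 42945000 N·mm.
Critical point at (x, y) = (130.9, 172.5) from centroid. f_tx = M·y/J = 461.3 N/mm; f_ty = M·x/J = 350.1 N/mm.
Resultant f_max = √[f_tx² + (f_v + f_ty)²] = √[461.3² + (588.5 + 350.1)²] = 1046 N/mm.
Capacity per unit length: φr_n = 0.75 × 0.6 × 550 × (0.707 × 10) = 1750 N/mm.
1046 ≤ 1750 → adequate.

f_max ≈ 1050 N/mm; adequate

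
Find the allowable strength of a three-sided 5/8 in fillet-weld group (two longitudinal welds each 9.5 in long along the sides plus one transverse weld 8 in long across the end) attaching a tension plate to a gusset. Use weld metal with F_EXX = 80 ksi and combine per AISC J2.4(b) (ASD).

R_n/Ω ≈ 299 kip

t_e = 0.707 × 0.625 = 0.4419 in.
R_nwl = 0.6 × 80 × 0.4419 × 19 = 403 kip (longitudinal, 2 welds).
R_nwt = 0.6 × 80 × 0.4419 × 8 = 169.7 kip (transverse, base value).
(i) R_nwl + R_nwt = 572.7 kip; (ii) 0.85 R_nwl + 1.5 R_nwt = 597.1 kip.
R_n = max = 597.1 kip [governs: (ii)]; R_n/Ω = 298.5 kip.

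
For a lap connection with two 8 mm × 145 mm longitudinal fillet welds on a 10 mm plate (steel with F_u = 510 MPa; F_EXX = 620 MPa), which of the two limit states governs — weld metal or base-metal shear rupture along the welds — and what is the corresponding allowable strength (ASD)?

R_n/Ω ≈ 305 kN (weld metal governs)

t_e = 0.707 × 8 = 5.656 mm; L = 290 mm.
Weld metal: R_n/Ω = (1/2.0) × 0.6 × 620 × 5.656 × 290 × 10⁻³ = 305.1 kN.
Base metal (shear rupture): R_n/Ω = (1/2.0) × 0.6 × 510 × 10 × 290 × 10⁻³ = 443.7 kN.
Governing: weld metal.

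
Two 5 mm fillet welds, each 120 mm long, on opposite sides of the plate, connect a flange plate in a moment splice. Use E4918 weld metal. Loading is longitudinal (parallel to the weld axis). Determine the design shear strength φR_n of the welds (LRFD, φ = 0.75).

E49XX → F_EXX = 490 MPa.
Effective throat t_e = 0.707 × 5 = 3.535 mm.
Total length L = 240 mm; A_we = 3.535 × 240 = 848.4 mm².
F_nw = 0.6 F_EXX = 0.6 × 490 = 294 MPa.
φR_n = 0.75 × 294 × 848.4 × 10⁻³ = 187.1 kN.

φR_n ≈ 187 kN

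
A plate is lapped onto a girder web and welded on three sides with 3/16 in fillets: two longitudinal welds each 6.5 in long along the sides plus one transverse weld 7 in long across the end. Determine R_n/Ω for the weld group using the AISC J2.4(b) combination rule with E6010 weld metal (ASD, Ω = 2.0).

E60XX → F_EXX = 60 ksi.
t_e = 0.707 × 0.1875 = 0.1326 in.
R_nwl = 0.6 × 60 × 0.1326 × 13 = 62.04 kips (longitudinal, 2 welds).
R_nwt = 0.6 × 60 × 0.1326 × 7 = 33.41 kips (transverse, base value).
(i) R_nwl + R_nwt = 95.44 kips; (ii) 0.85 R_nwl + 1.5 R_nwt = 102.8 kips.
R_n = max = 102.8 kips [governs: (ii)]; R_n/Ω = 51.42 kips.

R_n/Ω ≈ 51.4 kips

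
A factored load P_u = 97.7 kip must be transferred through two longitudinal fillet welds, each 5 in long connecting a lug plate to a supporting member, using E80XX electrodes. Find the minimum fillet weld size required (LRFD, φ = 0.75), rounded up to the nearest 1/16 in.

E80XX → F_EXX = 80 ksi.
Total weld length L = 10 in.
Required throat t_e = P_u / (φ × 0.6 F_EXX × L) = 97.7 / (0.75 × 0.6 × 80 × 10) = 0.2714 in.
Required leg w = t_e / 0.707 = 0.3839 in → use 7/16 in.

w = 7/16 in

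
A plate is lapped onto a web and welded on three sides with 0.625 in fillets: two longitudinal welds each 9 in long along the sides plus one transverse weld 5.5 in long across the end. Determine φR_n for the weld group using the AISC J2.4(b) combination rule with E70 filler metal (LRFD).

E70XX → F_EXX = 70 ksi.
t_e = 0.707 × 0.625 = 0.4419 in.
R_nwl = 0.6 × 70 × 0.4419 × 18 = 334.1 kips (longitudinal, 2 welds).
R_nwt = 0.6 × 70 × 0.4419 × 5.5 = 102.1 kips (transverse, base value).
(i) R_nwl + R_nwt = 436.1 kips; (ii) 0.85 R_nwl + 1.5 R_nwt = 437.1 kips.
R_n = max = 437.1 kips [governs: (ii)]; φR_n = 327.8 kips.

φR_n ≈ 328 kips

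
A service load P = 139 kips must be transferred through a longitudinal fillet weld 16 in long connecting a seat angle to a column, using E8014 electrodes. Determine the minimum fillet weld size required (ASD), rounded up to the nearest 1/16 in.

E80XX → F_EXX = 80 ksi.
Total weld length L = 16 in.
Required throat t_e = P × Ω / (0.6 F_EXX × L) = 139 × 2.0 / (0.6 × 80 × 16) = 0.362 in.
Required leg w = t_e / 0.707 = 0.512 in → use 9/16 in.

w = 9/16 in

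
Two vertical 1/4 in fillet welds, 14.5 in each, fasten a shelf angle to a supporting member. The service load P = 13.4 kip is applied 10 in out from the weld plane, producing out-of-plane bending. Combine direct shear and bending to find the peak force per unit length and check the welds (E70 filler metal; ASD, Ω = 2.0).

f_max ≈ 1.97 kip/in; adequate

E70XX → F_EXX = 70 ksi.
L_w = 2 × 14.5 = 29 in; section modulus (unit throat) S = 2 × L²/6 = 70.08 in².
Direct shear f_v = P/L_w = 13.4/29 = 0.4621 kip/in.
Moment M = P × e = 13.4 × 10 = 134 kip·in; bending f_b = M/S = 1.912 kip/in.
f_max = √(f_v² + f_b²) = √(0.4621² + 1.912²) = 1.967 kip/in.
r_n/Ω = (1/2.0) × 0.6 × 70 × (0.707 × 0.25) = 3.712 kip/in → adequate.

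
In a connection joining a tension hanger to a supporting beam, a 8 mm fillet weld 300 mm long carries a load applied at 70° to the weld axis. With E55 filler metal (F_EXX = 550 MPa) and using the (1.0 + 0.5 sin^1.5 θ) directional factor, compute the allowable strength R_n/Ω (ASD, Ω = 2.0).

t_e = 0.707 × 8 = 5.656 mm; A_we = 5.656 × 300 = 1697 mm².
Directional factor: 1.0 + 0.5 sin^1.5(70°) = 1.455.
F_nw = 0.6 × 550 × 1.455 = 480.3 MPa.
R_n/Ω = (480.3 × 1697) / 2.0 × 10⁻³ = 407.5 kN.

R_n/Ω ≈ 407 kN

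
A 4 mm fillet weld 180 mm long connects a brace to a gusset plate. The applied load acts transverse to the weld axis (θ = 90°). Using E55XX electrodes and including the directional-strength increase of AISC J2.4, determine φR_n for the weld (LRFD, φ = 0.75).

E55XX → F_EXX = 550 MPa.
t_e = 0.707 × 4 = 2.828 mm; A_we = 2.828 × 180 = 509 mm².
Directional factor: 1.0 + 0.5 sin^1.5(90°) = 1.5.
F_nw = 0.6 × 550 × 1.5 = 495 MPa.
φR_n = 0.75 × 495 × 509 × 10⁻³ = 189 kN.

φR_n ≈ 189 kN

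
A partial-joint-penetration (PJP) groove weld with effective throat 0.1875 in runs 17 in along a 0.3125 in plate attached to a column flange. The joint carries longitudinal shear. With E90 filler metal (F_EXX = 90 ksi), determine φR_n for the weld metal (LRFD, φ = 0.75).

φR_n ≈ 129 kip

Effective throat (given) t_e = 0.1875 in.
A_we = 0.1875 × 17 = 3.188 in².
F_nw = 0.6 F_EXX = 54 ksi.
φR_n = 0.75 × 54 × 3.188 = 129.1 kip.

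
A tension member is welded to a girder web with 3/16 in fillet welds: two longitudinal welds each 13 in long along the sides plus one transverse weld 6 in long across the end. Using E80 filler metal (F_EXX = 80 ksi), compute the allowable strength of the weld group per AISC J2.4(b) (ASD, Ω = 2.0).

R_n/Ω ≈ 102 kip

t_e = 0.707 × 0.1875 = 0.1326 in.
R_nwl = 0.6 × 80 × 0.1326 × 26 = 165.4 kip (longitudinal, 2 welds).
R_nwt = 0.6 × 80 × 0.1326 × 6 = 38.18 kip (transverse, base value).
(i) R_nwl + R_nwt = 203.6 kip; (ii) 0.85 R_nwl + 1.5 R_nwt = 197.9 kip.
R_n = max = 203.6 kip [governs: (i)]; R_n/Ω = 101.8 kip.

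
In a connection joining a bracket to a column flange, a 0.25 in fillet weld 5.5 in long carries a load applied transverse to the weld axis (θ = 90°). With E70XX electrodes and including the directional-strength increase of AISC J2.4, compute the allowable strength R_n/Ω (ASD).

R_n/Ω ≈ 30.6 kips

E70XX → F_EXX = 70 ksi.
t_e = 0.707 × 0.25 = 0.1767 in; A_we = 0.1767 × 5.5 = 0.9721 in².
Directional factor: 1.0 + 0.5 sin^1.5(90°) = 1.5.
F_nw = 0.6 × 70 × 1.5 = 63 ksi.
R_n/Ω = (63 × 0.9721) / 2.0 = 30.62 kips.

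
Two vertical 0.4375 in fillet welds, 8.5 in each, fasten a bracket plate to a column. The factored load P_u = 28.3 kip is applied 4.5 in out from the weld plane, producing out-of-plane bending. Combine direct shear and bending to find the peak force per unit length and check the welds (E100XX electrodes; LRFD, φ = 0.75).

E100XX → F_EXX = 100 ksi.
L_w = 2 × 8.5 = 17 in; section modulus (unit throat) S = 2 × L²/6 = 24.08 in².
Direct shear f_v = P/L_w = 28.3/17 = 1.665 kip/in.
Moment M = P × e = 28.3 × 4.5 = 127.35 kip·in; bending f_b = M/S = 5.288 kip/in.
f_max = √(f_v² + f_b²) = √(1.665² + 5.288²) = 5.544 kip/in.
φr_n = 0.75 × 0.6 × 100 × (0.707 × 0.4375) = 13.92 kip/in → adequate.

f_max ≈ 5.54 kip/in; adequate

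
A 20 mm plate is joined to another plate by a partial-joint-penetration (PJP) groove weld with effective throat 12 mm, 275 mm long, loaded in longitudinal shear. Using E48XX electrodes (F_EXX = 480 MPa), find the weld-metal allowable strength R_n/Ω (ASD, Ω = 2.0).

Effective throat (given) t_e = 12 mm.
A_we = 12 × 275 = 3300 mm².
F_nw = 0.6 F_EXX = 288 MPa.
R_n/Ω = (288 × 3300) / 2.0 × 10⁻³ = 475.2 kN.

R_n/Ω ≈ 475 kN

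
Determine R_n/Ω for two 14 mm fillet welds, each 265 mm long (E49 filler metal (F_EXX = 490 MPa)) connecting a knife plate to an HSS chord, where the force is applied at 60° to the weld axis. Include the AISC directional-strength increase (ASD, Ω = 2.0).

R_n/Ω ≈ 1080 kN

t_e = 0.707 × 14 = 9.898 mm; A_we = 9.898 × 530 = 5246 mm².
Directional factor: 1.0 + 0.5 sin^1.5(60°) = 1.403.
F_nw = 0.6 × 490 × 1.403 = 412.5 MPa.
R_n/Ω = (412.5 × 5246) / 2.0 × 10⁻³ = 1082 kN.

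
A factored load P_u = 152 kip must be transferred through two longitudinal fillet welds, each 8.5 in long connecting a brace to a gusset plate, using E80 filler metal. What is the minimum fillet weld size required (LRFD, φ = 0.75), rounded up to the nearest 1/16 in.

w = 3/8 in

E80XX → F_EXX = 80 ksi.
Total weld length L = 17 in.
Required throat t_e = P_u / (φ × 0.6 F_EXX × L) = 152 / (0.75 × 0.6 × 80 × 17) = 0.2484 in.
Required leg w = t_e / 0.707 = 0.3513 in → use 3/8 in.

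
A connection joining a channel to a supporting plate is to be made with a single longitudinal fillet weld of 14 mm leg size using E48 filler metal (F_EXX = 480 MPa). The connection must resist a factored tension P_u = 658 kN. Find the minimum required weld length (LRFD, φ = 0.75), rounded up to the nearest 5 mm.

Throat t_e = 0.707 × 14 = 9.898 mm.
φr_n = 0.75 × 0.6 × 480 × 9.898 × 10⁻³ = 2.138 kN/mm.
L_req = P_u / φr_n = 658 / 2.138 = 307.8 mm total.
Round up → use L = 310 mm.

L = 310 mm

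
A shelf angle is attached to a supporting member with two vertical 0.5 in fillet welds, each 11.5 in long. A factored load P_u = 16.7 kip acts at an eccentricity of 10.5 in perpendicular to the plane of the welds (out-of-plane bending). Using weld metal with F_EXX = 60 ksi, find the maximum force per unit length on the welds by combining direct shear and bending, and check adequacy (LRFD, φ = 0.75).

L_w = 2 × 11.5 = 23 in; section modulus (unit throat) S = 2 × L²/6 = 44.08 in².
Direct shear f_v = P/L_w = 16.7/23 = 0.7261 kip/in.
Moment M = P × e = 16.7 × 10.5 = 175.35 kip·in; bending f_b = M/S = 3.978 kip/in.
f_max = √(f_v² + f_b²) = √(0.7261² + 3.978²) = 4.043 kip/in.
φr_n = 0.75 × 0.6 × 60 × (0.707 × 0.5) = 9.544 kip/in → adequate.

f_max ≈ 4.04 kip/in; adequate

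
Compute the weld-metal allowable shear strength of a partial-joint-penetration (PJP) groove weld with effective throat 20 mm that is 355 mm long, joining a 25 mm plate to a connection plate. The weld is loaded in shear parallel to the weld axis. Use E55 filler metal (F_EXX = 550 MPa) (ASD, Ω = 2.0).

Effective throat (given) t_e = 20 mm.
A_we = 20 × 355 = 7100 mm².
F_nw = 0.6 F_EXX = 330 MPa.
R_n/Ω = (330 × 7100) / 2.0 × 10⁻³ = 1172 kN.

R_n/Ω ≈ 1170 kN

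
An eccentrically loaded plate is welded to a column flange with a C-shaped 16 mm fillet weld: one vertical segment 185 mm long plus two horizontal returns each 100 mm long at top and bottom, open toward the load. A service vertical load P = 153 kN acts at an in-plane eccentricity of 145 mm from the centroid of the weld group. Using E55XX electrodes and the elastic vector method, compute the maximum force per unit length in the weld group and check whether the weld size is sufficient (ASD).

f_max ≈ 1280 N/mm; adequate

E55XX → F_EXX = 550 MPa.
Total weld length L_w = 385 mm. Treat welds as unit-width lines.
Centroid: x̄ = 2×100×50 / 385 = 25.97 mm from the vertical weld.
Polar moment about centroid: J = I_x + I_y = [185³/12 + 2×100×92.5²] + [185×25.97² + 2(100³/12 + 100×24.03²)] = 2646000 mm³.
Direct shear f_v = P/L_w = 153×10³ / 385 = 397.4 N/mm (vertical).
Torsion M = P·e = 153×10³ × 145 = 22185000 N·mm.
Critical point at (x, y) = (74.03, 92.5) from centroid. f_tx = M·y/J = 775.6 N/mm; f_ty = M·x/J = 620.7 N/mm.
Resultant f_max = √[f_tx² + (f_v + f_ty)²] = √[775.6² + (397.4 + 620.7)²] = 1280 N/mm.
Capacity per unit length: r_n/Ω = (1/2.0) × 0.6 × 550 × (0.707 × 16) = 1866 N/mm.
1280 ≤ 1866 → adequate.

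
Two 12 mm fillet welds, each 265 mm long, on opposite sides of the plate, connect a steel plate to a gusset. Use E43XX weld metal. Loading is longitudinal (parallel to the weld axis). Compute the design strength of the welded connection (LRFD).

E43XX → F_EXX = 430 MPa.
Effective throat t_e = 0.707 × 12 = 8.484 mm.
Total length L = 530 mm; A_we = 8.484 × 530 = 4497 mm².
F_nw = 0.6 F_EXX = 0.6 × 430 = 258 MPa.
φR_n = 0.75 × 258 × 4497 × 10⁻³ = 870.1 kN.

φR_n ≈ 870 kN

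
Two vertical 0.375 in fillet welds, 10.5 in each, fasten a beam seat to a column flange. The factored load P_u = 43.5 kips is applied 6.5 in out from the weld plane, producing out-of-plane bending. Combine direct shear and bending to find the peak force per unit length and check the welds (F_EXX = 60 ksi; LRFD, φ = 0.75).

f_max ≈ 7.97 kip/in; NOT adequate

L_w = 2 × 10.5 = 21 in; section modulus (unit throat) S = 2 × L²/6 = 36.75 in².
Direct shear f_v = P/L_w = 43.5/21 = 2.071 kip/in.
Moment M = P × e = 43.5 × 6.5 = 282.75 kip·in; bending f_b = M/S = 7.694 kip/in.
f_max = √(f_v² + f_b²) = √(2.071² + 7.694²) = 7.968 kip/in.
φr_n = 0.75 × 0.6 × 60 × (0.707 × 0.375) = 7.158 kip/in → NOT adequate.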